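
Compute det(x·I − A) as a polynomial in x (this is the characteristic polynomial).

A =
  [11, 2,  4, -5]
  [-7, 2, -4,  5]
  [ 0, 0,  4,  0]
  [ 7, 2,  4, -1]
x^4 - 16*x^3 + 96*x^2 - 256*x + 256

Expanding det(x·I − A) (e.g. by cofactor expansion or by noting that A is similar to its Jordan form J, which has the same characteristic polynomial as A) gives
  χ_A(x) = x^4 - 16*x^3 + 96*x^2 - 256*x + 256
which factors as (x - 4)^4. The eigenvalues (with algebraic multiplicities) are λ = 4 with multiplicity 4.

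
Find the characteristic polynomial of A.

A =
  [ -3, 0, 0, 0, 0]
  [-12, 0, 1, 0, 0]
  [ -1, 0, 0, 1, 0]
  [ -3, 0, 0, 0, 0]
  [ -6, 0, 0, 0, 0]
x^5 + 3*x^4

Expanding det(x·I − A) (e.g. by cofactor expansion or by noting that A is similar to its Jordan form J, which has the same characteristic polynomial as A) gives
  χ_A(x) = x^5 + 3*x^4
which factors as x^4*(x + 3). The eigenvalues (with algebraic multiplicities) are λ = -3 with multiplicity 1, λ = 0 with multiplicity 4.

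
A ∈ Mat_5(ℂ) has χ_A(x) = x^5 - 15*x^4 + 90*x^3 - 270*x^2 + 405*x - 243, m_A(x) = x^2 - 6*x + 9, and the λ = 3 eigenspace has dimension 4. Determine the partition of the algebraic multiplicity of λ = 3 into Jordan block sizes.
Block sizes for λ = 3: [2, 1, 1, 1]

Step 1 — from the characteristic polynomial, algebraic multiplicity of λ = 3 is 5. From dim ker(A − (3)·I) = 4, there are exactly 4 Jordan blocks for λ = 3.
Step 2 — from the minimal polynomial, the factor (x − 3)^2 tells us the largest block for λ = 3 has size 2.
Step 3 — with total size 5, 4 blocks, and largest block 2, the block sizes (in nonincreasing order) are [2, 1, 1, 1].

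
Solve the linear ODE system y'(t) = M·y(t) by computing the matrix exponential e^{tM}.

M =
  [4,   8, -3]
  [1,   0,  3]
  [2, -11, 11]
e^{tM} =
  [3*t^2*exp(5*t)/2 - t*exp(5*t) + exp(5*t), -15*t^2*exp(5*t)/2 + 8*t*exp(5*t), 9*t^2*exp(5*t)/2 - 3*t*exp(5*t)]
  [t*exp(5*t), -5*t*exp(5*t) + exp(5*t), 3*t*exp(5*t)]
  [-t^2*exp(5*t)/2 + 2*t*exp(5*t), 5*t^2*exp(5*t)/2 - 11*t*exp(5*t), -3*t^2*exp(5*t)/2 + 6*t*exp(5*t) + exp(5*t)]

Strategy: write M = P · J · P⁻¹ where J is a Jordan canonical form, so e^{tM} = P · e^{tJ} · P⁻¹, and e^{tJ} can be computed block-by-block.

M has Jordan form
J =
  [5, 1, 0]
  [0, 5, 1]
  [0, 0, 5]
(up to reordering of blocks).

Per-block formulas:
  For a 3×3 Jordan block J_3(5): exp(t · J_3(5)) = e^(5t)·(I + t·N + (t^2/2)·N^2), where N is the 3×3 nilpotent shift.

After assembling e^{tJ} and conjugating by P, we get:

e^{tM} =
  [3*t^2*exp(5*t)/2 - t*exp(5*t) + exp(5*t), -15*t^2*exp(5*t)/2 + 8*t*exp(5*t), 9*t^2*exp(5*t)/2 - 3*t*exp(5*t)]
  [t*exp(5*t), -5*t*exp(5*t) + exp(5*t), 3*t*exp(5*t)]
  [-t^2*exp(5*t)/2 + 2*t*exp(5*t), 5*t^2*exp(5*t)/2 - 11*t*exp(5*t), -3*t^2*exp(5*t)/2 + 6*t*exp(5*t) + exp(5*t)]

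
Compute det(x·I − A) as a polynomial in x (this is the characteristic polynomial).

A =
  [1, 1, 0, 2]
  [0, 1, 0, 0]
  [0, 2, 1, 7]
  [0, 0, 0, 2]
x^4 - 5*x^3 + 9*x^2 - 7*x + 2

Expanding det(x·I − A) (e.g. by cofactor expansion or by noting that A is similar to its Jordan form J, which has the same characteristic polynomial as A) gives
  χ_A(x) = x^4 - 5*x^3 + 9*x^2 - 7*x + 2
which factors as (x - 2)*(x - 1)^3. The eigenvalues (with algebraic multiplicities) are λ = 1 with multiplicity 3, λ = 2 with multiplicity 1.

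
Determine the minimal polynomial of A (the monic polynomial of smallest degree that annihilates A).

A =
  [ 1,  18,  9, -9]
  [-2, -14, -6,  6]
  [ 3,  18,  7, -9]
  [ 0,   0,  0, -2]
x^2 + 4*x + 4

The characteristic polynomial is χ_A(x) = (x + 2)^4, so the eigenvalues are known. The minimal polynomial is
  m_A(x) = Π_λ (x − λ)^{k_λ}
where k_λ is the size of the *largest* Jordan block for λ (equivalently, the smallest k with (A − λI)^k v = 0 for every generalised eigenvector v of λ).

  λ = -2: largest Jordan block has size 2, contributing (x + 2)^2

So m_A(x) = (x + 2)^2 = x^2 + 4*x + 4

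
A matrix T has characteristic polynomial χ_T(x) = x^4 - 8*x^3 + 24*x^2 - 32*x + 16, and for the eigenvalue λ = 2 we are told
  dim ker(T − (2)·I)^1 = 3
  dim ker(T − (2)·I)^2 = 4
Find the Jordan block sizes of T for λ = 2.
Block sizes for λ = 2: [2, 1, 1]

From the dimensions of kernels of powers, the number of Jordan blocks of size at least j is d_j − d_{j−1} where d_j = dim ker(N^j) (with d_0 = 0). Computing the differences gives [3, 1].
The number of blocks of size exactly k is (#blocks of size ≥ k) − (#blocks of size ≥ k + 1), so the partition is: 2 block(s) of size 1, 1 block(s) of size 2.
In nonincreasing order the block sizes are [2, 1, 1].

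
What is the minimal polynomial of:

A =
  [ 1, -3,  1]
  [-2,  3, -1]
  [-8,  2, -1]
x^3 - 3*x^2 + 3*x - 1

The characteristic polynomial is χ_A(x) = (x - 1)^3, so the eigenvalues are known. The minimal polynomial is
  m_A(x) = Π_λ (x − λ)^{k_λ}
where k_λ is the size of the *largest* Jordan block for λ (equivalently, the smallest k with (A − λI)^k v = 0 for every generalised eigenvector v of λ).

  λ = 1: largest Jordan block has size 3, contributing (x − 1)^3

So m_A(x) = (x - 1)^3 = x^3 - 3*x^2 + 3*x - 1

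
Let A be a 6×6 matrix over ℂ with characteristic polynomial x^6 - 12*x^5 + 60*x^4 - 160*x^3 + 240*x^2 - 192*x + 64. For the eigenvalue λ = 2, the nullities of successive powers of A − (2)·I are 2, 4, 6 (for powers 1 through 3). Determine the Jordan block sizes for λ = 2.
Block sizes for λ = 2: [3, 3]

From the dimensions of kernels of powers, the number of Jordan blocks of size at least j is d_j − d_{j−1} where d_j = dim ker(N^j) (with d_0 = 0). Computing the differences gives [2, 2, 2].
The number of blocks of size exactly k is (#blocks of size ≥ k) − (#blocks of size ≥ k + 1), so the partition is: 2 block(s) of size 3.
In nonincreasing order the block sizes are [3, 3].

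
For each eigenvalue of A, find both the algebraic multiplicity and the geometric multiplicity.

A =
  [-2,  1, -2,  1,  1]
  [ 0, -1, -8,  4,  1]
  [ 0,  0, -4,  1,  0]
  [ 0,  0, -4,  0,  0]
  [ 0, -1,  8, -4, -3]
λ = -2: alg = 5, geom = 3

Step 1 — factor the characteristic polynomial to read off the algebraic multiplicities:
  χ_A(x) = (x + 2)^5

Step 2 — compute geometric multiplicities via the rank-nullity identity g(λ) = n − rank(A − λI):
  rank(A − (-2)·I) = 2, so dim ker(A − (-2)·I) = n − 2 = 3

Summary:
  λ = -2: algebraic multiplicity = 5, geometric multiplicity = 3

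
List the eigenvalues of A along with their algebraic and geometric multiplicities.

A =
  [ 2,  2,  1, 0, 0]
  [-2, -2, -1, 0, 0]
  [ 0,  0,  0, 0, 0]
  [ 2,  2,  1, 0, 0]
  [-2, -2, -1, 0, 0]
λ = 0: alg = 5, geom = 4

Step 1 — factor the characteristic polynomial to read off the algebraic multiplicities:
  χ_A(x) = x^5

Step 2 — compute geometric multiplicities via the rank-nullity identity g(λ) = n − rank(A − λI):
  rank(A − (0)·I) = 1, so dim ker(A − (0)·I) = n − 1 = 4

Summary:
  λ = 0: algebraic multiplicity = 5, geometric multiplicity = 4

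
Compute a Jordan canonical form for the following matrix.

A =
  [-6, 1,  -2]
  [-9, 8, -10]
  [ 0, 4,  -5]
J_2(-3) ⊕ J_1(3)

The characteristic polynomial is
  det(x·I − A) = x^3 + 3*x^2 - 9*x - 27 = (x - 3)*(x + 3)^2

Eigenvalues and multiplicities (the geometric multiplicity of λ is n − rank(A − λI), which equals the number of Jordan blocks for λ):
  λ = -3: algebraic multiplicity = 2, geometric multiplicity = 1
  λ = 3: algebraic multiplicity = 1, geometric multiplicity = 1

Determining the block sizes for each eigenvalue:
  λ = -3: one block (gm = 1), so the single block has size am = 2 → block sizes [2]
  λ = 3: one block (gm = 1), so the single block has size am = 1 → block sizes [1]

Assembling the blocks gives a Jordan form
J =
  [-3,  1, 0]
  [ 0, -3, 0]
  [ 0,  0, 3]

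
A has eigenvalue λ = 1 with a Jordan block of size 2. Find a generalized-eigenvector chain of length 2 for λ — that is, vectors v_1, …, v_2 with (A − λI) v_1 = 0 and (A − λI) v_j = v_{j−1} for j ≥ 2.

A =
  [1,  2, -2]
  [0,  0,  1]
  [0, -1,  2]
A Jordan chain for λ = 1 of length 2:
v_1 = (2, -1, -1)ᵀ
v_2 = (0, 1, 0)ᵀ

Let N = A − (1)·I. We want v_2 with N^2 v_2 = 0 but N^1 v_2 ≠ 0; then v_{j-1} := N · v_j for j = 2, …, 2.

Pick v_2 = (0, 1, 0)ᵀ.
Then v_1 = N · v_2 = (2, -1, -1)ᵀ.

Sanity check: (A − (1)·I) v_1 = (0, 0, 0)ᵀ = 0. ✓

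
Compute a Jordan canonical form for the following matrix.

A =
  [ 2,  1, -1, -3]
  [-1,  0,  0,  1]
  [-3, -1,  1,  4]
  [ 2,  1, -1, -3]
J_2(0) ⊕ J_2(0)

The characteristic polynomial is
  det(x·I − A) = x^4

Eigenvalues and multiplicities (the geometric multiplicity of λ is n − rank(A − λI), which equals the number of Jordan blocks for λ):
  λ = 0: algebraic multiplicity = 4, geometric multiplicity = 2

Determining the block sizes for each eigenvalue:
  λ = 0: with am = 4 and gm = 2, the partition is not yet determined (e.g. several partitions of 4 into 2 parts exist). Let N = A − (0)·I. Computing rank(N^1) = 2, rank(N^2) = 0; the number of blocks of size ≥ j is rank(N^{j−1}) − rank(N^j), giving [2, 2]. So we have 2 block(s) of size 2 → block sizes [2, 2]

Assembling the blocks gives a Jordan form
J =
  [0, 1, 0, 0]
  [0, 0, 0, 0]
  [0, 0, 0, 1]
  [0, 0, 0, 0]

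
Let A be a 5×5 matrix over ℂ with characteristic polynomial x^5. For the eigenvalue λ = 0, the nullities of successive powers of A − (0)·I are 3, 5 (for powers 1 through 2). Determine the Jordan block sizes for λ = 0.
Block sizes for λ = 0: [2, 2, 1]

From the dimensions of kernels of powers, the number of Jordan blocks of size at least j is d_j − d_{j−1} where d_j = dim ker(N^j) (with d_0 = 0). Computing the differences gives [3, 2].
The number of blocks of size exactly k is (#blocks of size ≥ k) − (#blocks of size ≥ k + 1), so the partition is: 1 block(s) of size 1, 2 block(s) of size 2.
In nonincreasing order the block sizes are [2, 2, 1].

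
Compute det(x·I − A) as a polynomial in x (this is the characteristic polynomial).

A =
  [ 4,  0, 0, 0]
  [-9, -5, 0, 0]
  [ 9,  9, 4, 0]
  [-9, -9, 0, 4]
x^4 - 7*x^3 - 12*x^2 + 176*x - 320

Expanding det(x·I − A) (e.g. by cofactor expansion or by noting that A is similar to its Jordan form J, which has the same characteristic polynomial as A) gives
  χ_A(x) = x^4 - 7*x^3 - 12*x^2 + 176*x - 320
which factors as (x - 4)^3*(x + 5). The eigenvalues (with algebraic multiplicities) are λ = -5 with multiplicity 1, λ = 4 with multiplicity 3.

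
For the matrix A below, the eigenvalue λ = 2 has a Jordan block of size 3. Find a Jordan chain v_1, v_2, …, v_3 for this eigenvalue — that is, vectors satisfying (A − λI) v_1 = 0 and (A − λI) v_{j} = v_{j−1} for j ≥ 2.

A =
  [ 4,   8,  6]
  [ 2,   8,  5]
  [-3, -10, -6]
A Jordan chain for λ = 2 of length 3:
v_1 = (2, 1, -2)ᵀ
v_2 = (2, 2, -3)ᵀ
v_3 = (1, 0, 0)ᵀ

Let N = A − (2)·I. We want v_3 with N^3 v_3 = 0 but N^2 v_3 ≠ 0; then v_{j-1} := N · v_j for j = 3, …, 2.

Pick v_3 = (1, 0, 0)ᵀ.
Then v_2 = N · v_3 = (2, 2, -3)ᵀ.
Then v_1 = N · v_2 = (2, 1, -2)ᵀ.

Sanity check: (A − (2)·I) v_1 = (0, 0, 0)ᵀ = 0. ✓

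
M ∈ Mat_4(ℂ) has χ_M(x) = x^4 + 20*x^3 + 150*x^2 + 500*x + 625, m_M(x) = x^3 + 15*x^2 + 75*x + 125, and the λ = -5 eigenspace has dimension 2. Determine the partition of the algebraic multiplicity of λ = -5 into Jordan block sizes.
Block sizes for λ = -5: [3, 1]

Step 1 — from the characteristic polynomial, algebraic multiplicity of λ = -5 is 4. From dim ker(M − (-5)·I) = 2, there are exactly 2 Jordan blocks for λ = -5.
Step 2 — from the minimal polynomial, the factor (x + 5)^3 tells us the largest block for λ = -5 has size 3.
Step 3 — with total size 4, 2 blocks, and largest block 3, the block sizes (in nonincreasing order) are [3, 1].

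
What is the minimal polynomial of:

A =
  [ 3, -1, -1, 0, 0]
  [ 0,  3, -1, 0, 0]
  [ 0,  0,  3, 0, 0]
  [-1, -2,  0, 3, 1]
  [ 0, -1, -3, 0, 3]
x^3 - 9*x^2 + 27*x - 27

The characteristic polynomial is χ_A(x) = (x - 3)^5, so the eigenvalues are known. The minimal polynomial is
  m_A(x) = Π_λ (x − λ)^{k_λ}
where k_λ is the size of the *largest* Jordan block for λ (equivalently, the smallest k with (A − λI)^k v = 0 for every generalised eigenvector v of λ).

  λ = 3: largest Jordan block has size 3, contributing (x − 3)^3

So m_A(x) = (x - 3)^3 = x^3 - 9*x^2 + 27*x - 27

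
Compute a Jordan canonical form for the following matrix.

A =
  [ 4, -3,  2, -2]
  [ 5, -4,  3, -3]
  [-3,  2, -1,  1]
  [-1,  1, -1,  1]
J_3(0) ⊕ J_1(0)

The characteristic polynomial is
  det(x·I − A) = x^4

Eigenvalues and multiplicities (the geometric multiplicity of λ is n − rank(A − λI), which equals the number of Jordan blocks for λ):
  λ = 0: algebraic multiplicity = 4, geometric multiplicity = 2

Determining the block sizes for each eigenvalue:
  λ = 0: with am = 4 and gm = 2, the partition is not yet determined (e.g. several partitions of 4 into 2 parts exist). Let N = A − (0)·I. Computing rank(N^1) = 2, rank(N^2) = 1, rank(N^3) = 0; the number of blocks of size ≥ j is rank(N^{j−1}) − rank(N^j), giving [2, 1, 1]. So we have 1 block(s) of size 3, 1 block(s) of size 1 → block sizes [3, 1]

Assembling the blocks gives a Jordan form
J =
  [0, 1, 0, 0]
  [0, 0, 1, 0]
  [0, 0, 0, 0]
  [0, 0, 0, 0]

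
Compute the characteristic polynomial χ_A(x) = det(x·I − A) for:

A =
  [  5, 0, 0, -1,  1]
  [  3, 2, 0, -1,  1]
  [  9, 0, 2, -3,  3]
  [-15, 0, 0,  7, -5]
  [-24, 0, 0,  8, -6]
x^5 - 10*x^4 + 40*x^3 - 80*x^2 + 80*x - 32

Expanding det(x·I − A) (e.g. by cofactor expansion or by noting that A is similar to its Jordan form J, which has the same characteristic polynomial as A) gives
  χ_A(x) = x^5 - 10*x^4 + 40*x^3 - 80*x^2 + 80*x - 32
which factors as (x - 2)^5. The eigenvalues (with algebraic multiplicities) are λ = 2 with multiplicity 5.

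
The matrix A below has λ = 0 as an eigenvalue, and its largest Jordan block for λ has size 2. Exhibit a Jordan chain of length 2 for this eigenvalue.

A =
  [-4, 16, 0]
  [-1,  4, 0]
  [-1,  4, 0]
A Jordan chain for λ = 0 of length 2:
v_1 = (-4, -1, -1)ᵀ
v_2 = (1, 0, 0)ᵀ

Let N = A − (0)·I. We want v_2 with N^2 v_2 = 0 but N^1 v_2 ≠ 0; then v_{j-1} := N · v_j for j = 2, …, 2.

Pick v_2 = (1, 0, 0)ᵀ.
Then v_1 = N · v_2 = (-4, -1, -1)ᵀ.

Sanity check: (A − (0)·I) v_1 = (0, 0, 0)ᵀ = 0. ✓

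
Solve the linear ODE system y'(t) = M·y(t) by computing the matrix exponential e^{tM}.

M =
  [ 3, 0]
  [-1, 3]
e^{tM} =
  [exp(3*t), 0]
  [-t*exp(3*t), exp(3*t)]

Strategy: write M = P · J · P⁻¹ where J is a Jordan canonical form, so e^{tM} = P · e^{tJ} · P⁻¹, and e^{tJ} can be computed block-by-block.

M has Jordan form
J =
  [3, 1]
  [0, 3]
(up to reordering of blocks).

Per-block formulas:
  For a 2×2 Jordan block J_2(3): exp(t · J_2(3)) = e^(3t)·(I + t·N), where N is the 2×2 nilpotent shift.

After assembling e^{tJ} and conjugating by P, we get:

e^{tM} =
  [exp(3*t), 0]
  [-t*exp(3*t), exp(3*t)]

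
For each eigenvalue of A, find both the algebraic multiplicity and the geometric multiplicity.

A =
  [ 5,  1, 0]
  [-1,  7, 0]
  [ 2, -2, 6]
λ = 6: alg = 3, geom = 2

Step 1 — factor the characteristic polynomial to read off the algebraic multiplicities:
  χ_A(x) = (x - 6)^3

Step 2 — compute geometric multiplicities via the rank-nullity identity g(λ) = n − rank(A − λI):
  rank(A − (6)·I) = 1, so dim ker(A − (6)·I) = n − 1 = 2

Summary:
  λ = 6: algebraic multiplicity = 3, geometric multiplicity = 2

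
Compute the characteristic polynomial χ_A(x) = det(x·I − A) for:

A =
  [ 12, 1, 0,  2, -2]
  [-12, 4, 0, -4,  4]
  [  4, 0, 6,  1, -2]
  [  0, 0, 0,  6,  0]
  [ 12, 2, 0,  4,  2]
x^5 - 30*x^4 + 360*x^3 - 2160*x^2 + 6480*x - 7776

Expanding det(x·I − A) (e.g. by cofactor expansion or by noting that A is similar to its Jordan form J, which has the same characteristic polynomial as A) gives
  χ_A(x) = x^5 - 30*x^4 + 360*x^3 - 2160*x^2 + 6480*x - 7776
which factors as (x - 6)^5. The eigenvalues (with algebraic multiplicities) are λ = 6 with multiplicity 5.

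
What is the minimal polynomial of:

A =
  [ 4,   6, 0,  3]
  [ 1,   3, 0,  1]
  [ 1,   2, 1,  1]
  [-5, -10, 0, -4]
x^2 - 2*x + 1

The characteristic polynomial is χ_A(x) = (x - 1)^4, so the eigenvalues are known. The minimal polynomial is
  m_A(x) = Π_λ (x − λ)^{k_λ}
where k_λ is the size of the *largest* Jordan block for λ (equivalently, the smallest k with (A − λI)^k v = 0 for every generalised eigenvector v of λ).

  λ = 1: largest Jordan block has size 2, contributing (x − 1)^2

So m_A(x) = (x - 1)^2 = x^2 - 2*x + 1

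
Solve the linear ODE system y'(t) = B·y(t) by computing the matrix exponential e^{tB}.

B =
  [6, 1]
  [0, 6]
e^{tB} =
  [exp(6*t), t*exp(6*t)]
  [0, exp(6*t)]

Strategy: write B = P · J · P⁻¹ where J is a Jordan canonical form, so e^{tB} = P · e^{tJ} · P⁻¹, and e^{tJ} can be computed block-by-block.

B has Jordan form
J =
  [6, 1]
  [0, 6]
(up to reordering of blocks).

Per-block formulas:
  For a 2×2 Jordan block J_2(6): exp(t · J_2(6)) = e^(6t)·(I + t·N), where N is the 2×2 nilpotent shift.

After assembling e^{tJ} and conjugating by P, we get:

e^{tB} =
  [exp(6*t), t*exp(6*t)]
  [0, exp(6*t)]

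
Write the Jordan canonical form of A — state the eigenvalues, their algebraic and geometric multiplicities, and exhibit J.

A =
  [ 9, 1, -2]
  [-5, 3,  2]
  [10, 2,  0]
J_2(4) ⊕ J_1(4)

The characteristic polynomial is
  det(x·I − A) = x^3 - 12*x^2 + 48*x - 64 = (x - 4)^3

Eigenvalues and multiplicities (the geometric multiplicity of λ is n − rank(A − λI), which equals the number of Jordan blocks for λ):
  λ = 4: algebraic multiplicity = 3, geometric multiplicity = 2

Determining the block sizes for each eigenvalue:
  λ = 4: 2 blocks summing to 3 forces exactly one block of size 2 and the rest size 1 → block sizes [2, 1]

Assembling the blocks gives a Jordan form
J =
  [4, 1, 0]
  [0, 4, 0]
  [0, 0, 4]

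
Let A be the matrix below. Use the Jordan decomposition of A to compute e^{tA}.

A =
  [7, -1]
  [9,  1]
e^{tA} =
  [3*t*exp(4*t) + exp(4*t), -t*exp(4*t)]
  [9*t*exp(4*t), -3*t*exp(4*t) + exp(4*t)]

Strategy: write A = P · J · P⁻¹ where J is a Jordan canonical form, so e^{tA} = P · e^{tJ} · P⁻¹, and e^{tJ} can be computed block-by-block.

A has Jordan form
J =
  [4, 1]
  [0, 4]
(up to reordering of blocks).

Per-block formulas:
  For a 2×2 Jordan block J_2(4): exp(t · J_2(4)) = e^(4t)·(I + t·N), where N is the 2×2 nilpotent shift.

After assembling e^{tJ} and conjugating by P, we get:

e^{tA} =
  [3*t*exp(4*t) + exp(4*t), -t*exp(4*t)]
  [9*t*exp(4*t), -3*t*exp(4*t) + exp(4*t)]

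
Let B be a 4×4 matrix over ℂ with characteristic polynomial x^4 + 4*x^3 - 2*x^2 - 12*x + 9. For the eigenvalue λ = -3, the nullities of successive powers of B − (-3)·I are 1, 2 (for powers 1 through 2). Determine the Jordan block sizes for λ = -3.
Block sizes for λ = -3: [2]

From the dimensions of kernels of powers, the number of Jordan blocks of size at least j is d_j − d_{j−1} where d_j = dim ker(N^j) (with d_0 = 0). Computing the differences gives [1, 1].
The number of blocks of size exactly k is (#blocks of size ≥ k) − (#blocks of size ≥ k + 1), so the partition is: 1 block(s) of size 2.
In nonincreasing order the block sizes are [2].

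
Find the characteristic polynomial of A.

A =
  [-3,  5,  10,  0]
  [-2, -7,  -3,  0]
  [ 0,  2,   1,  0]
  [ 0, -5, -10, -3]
x^4 + 12*x^3 + 54*x^2 + 108*x + 81

Expanding det(x·I − A) (e.g. by cofactor expansion or by noting that A is similar to its Jordan form J, which has the same characteristic polynomial as A) gives
  χ_A(x) = x^4 + 12*x^3 + 54*x^2 + 108*x + 81
which factors as (x + 3)^4. The eigenvalues (with algebraic multiplicities) are λ = -3 with multiplicity 4.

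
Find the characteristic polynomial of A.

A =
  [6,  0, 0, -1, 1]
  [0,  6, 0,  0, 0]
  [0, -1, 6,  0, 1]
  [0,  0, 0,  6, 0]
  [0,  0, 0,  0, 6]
x^5 - 30*x^4 + 360*x^3 - 2160*x^2 + 6480*x - 7776

Expanding det(x·I − A) (e.g. by cofactor expansion or by noting that A is similar to its Jordan form J, which has the same characteristic polynomial as A) gives
  χ_A(x) = x^5 - 30*x^4 + 360*x^3 - 2160*x^2 + 6480*x - 7776
which factors as (x - 6)^5. The eigenvalues (with algebraic multiplicities) are λ = 6 with multiplicity 5.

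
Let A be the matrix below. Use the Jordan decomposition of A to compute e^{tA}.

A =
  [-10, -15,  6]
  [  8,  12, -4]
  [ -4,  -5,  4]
e^{tA} =
  [-12*t*exp(2*t) + exp(2*t), -15*t*exp(2*t), 6*t*exp(2*t)]
  [8*t*exp(2*t), 10*t*exp(2*t) + exp(2*t), -4*t*exp(2*t)]
  [-4*t*exp(2*t), -5*t*exp(2*t), 2*t*exp(2*t) + exp(2*t)]

Strategy: write A = P · J · P⁻¹ where J is a Jordan canonical form, so e^{tA} = P · e^{tJ} · P⁻¹, and e^{tJ} can be computed block-by-block.

A has Jordan form
J =
  [2, 1, 0]
  [0, 2, 0]
  [0, 0, 2]
(up to reordering of blocks).

Per-block formulas:
  For a 1×1 block at λ = 2: exp(t · [2]) = [e^(2t)].
  For a 2×2 Jordan block J_2(2): exp(t · J_2(2)) = e^(2t)·(I + t·N), where N is the 2×2 nilpotent shift.

After assembling e^{tJ} and conjugating by P, we get:

e^{tA} =
  [-12*t*exp(2*t) + exp(2*t), -15*t*exp(2*t), 6*t*exp(2*t)]
  [8*t*exp(2*t), 10*t*exp(2*t) + exp(2*t), -4*t*exp(2*t)]
  [-4*t*exp(2*t), -5*t*exp(2*t), 2*t*exp(2*t) + exp(2*t)]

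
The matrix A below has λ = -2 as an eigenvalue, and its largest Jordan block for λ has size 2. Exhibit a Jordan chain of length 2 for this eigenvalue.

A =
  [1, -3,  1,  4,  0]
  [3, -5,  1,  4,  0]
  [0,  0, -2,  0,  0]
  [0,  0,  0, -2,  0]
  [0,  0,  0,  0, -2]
A Jordan chain for λ = -2 of length 2:
v_1 = (3, 3, 0, 0, 0)ᵀ
v_2 = (1, 0, 0, 0, 0)ᵀ

Let N = A − (-2)·I. We want v_2 with N^2 v_2 = 0 but N^1 v_2 ≠ 0; then v_{j-1} := N · v_j for j = 2, …, 2.

Pick v_2 = (1, 0, 0, 0, 0)ᵀ.
Then v_1 = N · v_2 = (3, 3, 0, 0, 0)ᵀ.

Sanity check: (A − (-2)·I) v_1 = (0, 0, 0, 0, 0)ᵀ = 0. ✓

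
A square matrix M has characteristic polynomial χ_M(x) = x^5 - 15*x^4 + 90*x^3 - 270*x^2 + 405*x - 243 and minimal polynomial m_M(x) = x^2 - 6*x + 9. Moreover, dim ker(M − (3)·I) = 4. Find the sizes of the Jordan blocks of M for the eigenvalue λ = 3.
Block sizes for λ = 3: [2, 1, 1, 1]

Step 1 — from the characteristic polynomial, algebraic multiplicity of λ = 3 is 5. From dim ker(M − (3)·I) = 4, there are exactly 4 Jordan blocks for λ = 3.
Step 2 — from the minimal polynomial, the factor (x − 3)^2 tells us the largest block for λ = 3 has size 2.
Step 3 — with total size 5, 4 blocks, and largest block 2, the block sizes (in nonincreasing order) are [2, 1, 1, 1].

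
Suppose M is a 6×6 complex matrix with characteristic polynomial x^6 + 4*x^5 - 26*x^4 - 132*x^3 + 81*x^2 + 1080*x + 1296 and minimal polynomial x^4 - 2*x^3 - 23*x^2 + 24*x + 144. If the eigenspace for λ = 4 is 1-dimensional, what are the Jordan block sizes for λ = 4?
Block sizes for λ = 4: [2]

Step 1 — from the characteristic polynomial, algebraic multiplicity of λ = 4 is 2. From dim ker(M − (4)·I) = 1, there are exactly 1 Jordan blocks for λ = 4.
Step 2 — from the minimal polynomial, the factor (x − 4)^2 tells us the largest block for λ = 4 has size 2.
Step 3 — with total size 2, 1 blocks, and largest block 2, the block sizes (in nonincreasing order) are [2].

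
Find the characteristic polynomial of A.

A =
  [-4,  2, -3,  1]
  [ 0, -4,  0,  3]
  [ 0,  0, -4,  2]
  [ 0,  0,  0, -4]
x^4 + 16*x^3 + 96*x^2 + 256*x + 256

Expanding det(x·I − A) (e.g. by cofactor expansion or by noting that A is similar to its Jordan form J, which has the same characteristic polynomial as A) gives
  χ_A(x) = x^4 + 16*x^3 + 96*x^2 + 256*x + 256
which factors as (x + 4)^4. The eigenvalues (with algebraic multiplicities) are λ = -4 with multiplicity 4.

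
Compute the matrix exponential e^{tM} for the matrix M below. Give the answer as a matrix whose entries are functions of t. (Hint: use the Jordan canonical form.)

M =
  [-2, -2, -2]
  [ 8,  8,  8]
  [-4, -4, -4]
e^{tM} =
  [2 - exp(2*t), 1 - exp(2*t), 1 - exp(2*t)]
  [4*exp(2*t) - 4, 4*exp(2*t) - 3, 4*exp(2*t) - 4]
  [2 - 2*exp(2*t), 2 - 2*exp(2*t), 3 - 2*exp(2*t)]

Strategy: write M = P · J · P⁻¹ where J is a Jordan canonical form, so e^{tM} = P · e^{tJ} · P⁻¹, and e^{tJ} can be computed block-by-block.

M has Jordan form
J =
  [0, 0, 0]
  [0, 0, 0]
  [0, 0, 2]
(up to reordering of blocks).

Per-block formulas:
  For a 1×1 block at λ = 2: exp(t · [2]) = [e^(2t)].
  For a 1×1 block at λ = 0: exp(t · [0]) = [e^(0t)].

After assembling e^{tJ} and conjugating by P, we get:

e^{tM} =
  [2 - exp(2*t), 1 - exp(2*t), 1 - exp(2*t)]
  [4*exp(2*t) - 4, 4*exp(2*t) - 3, 4*exp(2*t) - 4]
  [2 - 2*exp(2*t), 2 - 2*exp(2*t), 3 - 2*exp(2*t)]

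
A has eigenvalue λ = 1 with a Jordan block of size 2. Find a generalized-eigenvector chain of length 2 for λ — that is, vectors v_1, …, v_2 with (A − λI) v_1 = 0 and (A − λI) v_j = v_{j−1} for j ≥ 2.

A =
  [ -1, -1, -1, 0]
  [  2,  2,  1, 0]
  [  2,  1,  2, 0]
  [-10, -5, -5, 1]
A Jordan chain for λ = 1 of length 2:
v_1 = (-2, 2, 2, -10)ᵀ
v_2 = (1, 0, 0, 0)ᵀ

Let N = A − (1)·I. We want v_2 with N^2 v_2 = 0 but N^1 v_2 ≠ 0; then v_{j-1} := N · v_j for j = 2, …, 2.

Pick v_2 = (1, 0, 0, 0)ᵀ.
Then v_1 = N · v_2 = (-2, 2, 2, -10)ᵀ.

Sanity check: (A − (1)·I) v_1 = (0, 0, 0, 0)ᵀ = 0. ✓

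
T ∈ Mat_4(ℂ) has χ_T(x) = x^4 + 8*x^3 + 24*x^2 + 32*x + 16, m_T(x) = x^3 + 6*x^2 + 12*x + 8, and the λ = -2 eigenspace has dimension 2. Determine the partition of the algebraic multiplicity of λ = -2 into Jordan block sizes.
Block sizes for λ = -2: [3, 1]

Step 1 — from the characteristic polynomial, algebraic multiplicity of λ = -2 is 4. From dim ker(T − (-2)·I) = 2, there are exactly 2 Jordan blocks for λ = -2.
Step 2 — from the minimal polynomial, the factor (x + 2)^3 tells us the largest block for λ = -2 has size 3.
Step 3 — with total size 4, 2 blocks, and largest block 3, the block sizes (in nonincreasing order) are [3, 1].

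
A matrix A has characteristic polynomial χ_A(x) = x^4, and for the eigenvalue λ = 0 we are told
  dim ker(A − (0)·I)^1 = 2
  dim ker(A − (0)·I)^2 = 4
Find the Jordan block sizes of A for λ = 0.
Block sizes for λ = 0: [2, 2]

From the dimensions of kernels of powers, the number of Jordan blocks of size at least j is d_j − d_{j−1} where d_j = dim ker(N^j) (with d_0 = 0). Computing the differences gives [2, 2].
The number of blocks of size exactly k is (#blocks of size ≥ k) − (#blocks of size ≥ k + 1), so the partition is: 2 block(s) of size 2.
In nonincreasing order the block sizes are [2, 2].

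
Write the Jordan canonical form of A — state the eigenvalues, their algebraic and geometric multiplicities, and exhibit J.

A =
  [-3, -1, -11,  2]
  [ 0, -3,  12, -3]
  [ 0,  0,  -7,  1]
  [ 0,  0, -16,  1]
J_2(-3) ⊕ J_2(-3)

The characteristic polynomial is
  det(x·I − A) = x^4 + 12*x^3 + 54*x^2 + 108*x + 81 = (x + 3)^4

Eigenvalues and multiplicities (the geometric multiplicity of λ is n − rank(A − λI), which equals the number of Jordan blocks for λ):
  λ = -3: algebraic multiplicity = 4, geometric multiplicity = 2

Determining the block sizes for each eigenvalue:
  λ = -3: with am = 4 and gm = 2, the partition is not yet determined (e.g. several partitions of 4 into 2 parts exist). Let N = A − (-3)·I. Computing rank(N^1) = 2, rank(N^2) = 0; the number of blocks of size ≥ j is rank(N^{j−1}) − rank(N^j), giving [2, 2]. So we have 2 block(s) of size 2 → block sizes [2, 2]

Assembling the blocks gives a Jordan form
J =
  [-3,  1,  0,  0]
  [ 0, -3,  0,  0]
  [ 0,  0, -3,  1]
  [ 0,  0,  0, -3]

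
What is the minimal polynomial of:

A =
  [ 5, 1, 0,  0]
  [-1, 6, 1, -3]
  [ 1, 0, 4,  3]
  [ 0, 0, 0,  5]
x^3 - 15*x^2 + 75*x - 125

The characteristic polynomial is χ_A(x) = (x - 5)^4, so the eigenvalues are known. The minimal polynomial is
  m_A(x) = Π_λ (x − λ)^{k_λ}
where k_λ is the size of the *largest* Jordan block for λ (equivalently, the smallest k with (A − λI)^k v = 0 for every generalised eigenvector v of λ).

  λ = 5: largest Jordan block has size 3, contributing (x − 5)^3

So m_A(x) = (x - 5)^3 = x^3 - 15*x^2 + 75*x - 125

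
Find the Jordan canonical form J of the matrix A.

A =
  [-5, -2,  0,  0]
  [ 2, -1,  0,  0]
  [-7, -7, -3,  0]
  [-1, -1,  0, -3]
J_2(-3) ⊕ J_1(-3) ⊕ J_1(-3)

The characteristic polynomial is
  det(x·I − A) = x^4 + 12*x^3 + 54*x^2 + 108*x + 81 = (x + 3)^4

Eigenvalues and multiplicities (the geometric multiplicity of λ is n − rank(A − λI), which equals the number of Jordan blocks for λ):
  λ = -3: algebraic multiplicity = 4, geometric multiplicity = 3

Determining the block sizes for each eigenvalue:
  λ = -3: 3 blocks summing to 4 forces exactly one block of size 2 and the rest size 1 → block sizes [2, 1, 1]

Assembling the blocks gives a Jordan form
J =
  [-3,  1,  0,  0]
  [ 0, -3,  0,  0]
  [ 0,  0, -3,  0]
  [ 0,  0,  0, -3]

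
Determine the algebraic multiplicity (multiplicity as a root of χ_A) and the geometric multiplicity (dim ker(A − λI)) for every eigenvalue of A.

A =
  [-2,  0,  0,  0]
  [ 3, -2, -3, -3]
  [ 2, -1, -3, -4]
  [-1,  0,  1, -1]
λ = -2: alg = 4, geom = 2

Step 1 — factor the characteristic polynomial to read off the algebraic multiplicities:
  χ_A(x) = (x + 2)^4

Step 2 — compute geometric multiplicities via the rank-nullity identity g(λ) = n − rank(A − λI):
  rank(A − (-2)·I) = 2, so dim ker(A − (-2)·I) = n − 2 = 2

Summary:
  λ = -2: algebraic multiplicity = 4, geometric multiplicity = 2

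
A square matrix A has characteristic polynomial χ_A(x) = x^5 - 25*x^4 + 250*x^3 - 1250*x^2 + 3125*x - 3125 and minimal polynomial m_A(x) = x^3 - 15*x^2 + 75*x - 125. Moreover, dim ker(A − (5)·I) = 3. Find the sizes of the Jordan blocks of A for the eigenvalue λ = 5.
Block sizes for λ = 5: [3, 1, 1]

Step 1 — from the characteristic polynomial, algebraic multiplicity of λ = 5 is 5. From dim ker(A − (5)·I) = 3, there are exactly 3 Jordan blocks for λ = 5.
Step 2 — from the minimal polynomial, the factor (x − 5)^3 tells us the largest block for λ = 5 has size 3.
Step 3 — with total size 5, 3 blocks, and largest block 3, the block sizes (in nonincreasing order) are [3, 1, 1].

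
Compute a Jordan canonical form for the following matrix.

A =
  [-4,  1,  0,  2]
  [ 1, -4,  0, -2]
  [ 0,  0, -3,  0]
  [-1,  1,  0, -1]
J_2(-3) ⊕ J_1(-3) ⊕ J_1(-3)

The characteristic polynomial is
  det(x·I − A) = x^4 + 12*x^3 + 54*x^2 + 108*x + 81 = (x + 3)^4

Eigenvalues and multiplicities (the geometric multiplicity of λ is n − rank(A − λI), which equals the number of Jordan blocks for λ):
  λ = -3: algebraic multiplicity = 4, geometric multiplicity = 3

Determining the block sizes for each eigenvalue:
  λ = -3: 3 blocks summing to 4 forces exactly one block of size 2 and the rest size 1 → block sizes [2, 1, 1]

Assembling the blocks gives a Jordan form
J =
  [-3,  1,  0,  0]
  [ 0, -3,  0,  0]
  [ 0,  0, -3,  0]
  [ 0,  0,  0, -3]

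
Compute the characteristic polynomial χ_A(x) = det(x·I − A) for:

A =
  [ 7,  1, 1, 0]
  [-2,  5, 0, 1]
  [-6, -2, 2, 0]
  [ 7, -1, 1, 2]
x^4 - 16*x^3 + 96*x^2 - 256*x + 256

Expanding det(x·I − A) (e.g. by cofactor expansion or by noting that A is similar to its Jordan form J, which has the same characteristic polynomial as A) gives
  χ_A(x) = x^4 - 16*x^3 + 96*x^2 - 256*x + 256
which factors as (x - 4)^4. The eigenvalues (with algebraic multiplicities) are λ = 4 with multiplicity 4.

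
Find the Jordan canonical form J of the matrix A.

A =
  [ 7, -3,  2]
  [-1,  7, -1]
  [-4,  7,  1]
J_3(5)

The characteristic polynomial is
  det(x·I − A) = x^3 - 15*x^2 + 75*x - 125 = (x - 5)^3

Eigenvalues and multiplicities (the geometric multiplicity of λ is n − rank(A − λI), which equals the number of Jordan blocks for λ):
  λ = 5: algebraic multiplicity = 3, geometric multiplicity = 1

Determining the block sizes for each eigenvalue:
  λ = 5: one block (gm = 1), so the single block has size am = 3 → block sizes [3]

Assembling the blocks gives a Jordan form
J =
  [5, 1, 0]
  [0, 5, 1]
  [0, 0, 5]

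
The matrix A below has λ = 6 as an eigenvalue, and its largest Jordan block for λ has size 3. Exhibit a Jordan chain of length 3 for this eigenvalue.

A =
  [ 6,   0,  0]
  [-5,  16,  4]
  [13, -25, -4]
A Jordan chain for λ = 6 of length 3:
v_1 = (0, 2, -5)ᵀ
v_2 = (0, -5, 13)ᵀ
v_3 = (1, 0, 0)ᵀ

Let N = A − (6)·I. We want v_3 with N^3 v_3 = 0 but N^2 v_3 ≠ 0; then v_{j-1} := N · v_j for j = 3, …, 2.

Pick v_3 = (1, 0, 0)ᵀ.
Then v_2 = N · v_3 = (0, -5, 13)ᵀ.
Then v_1 = N · v_2 = (0, 2, -5)ᵀ.

Sanity check: (A − (6)·I) v_1 = (0, 0, 0)ᵀ = 0. ✓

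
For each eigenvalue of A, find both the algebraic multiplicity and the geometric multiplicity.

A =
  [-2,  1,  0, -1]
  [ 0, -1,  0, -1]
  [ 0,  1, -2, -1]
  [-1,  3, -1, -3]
λ = -2: alg = 4, geom = 2

Step 1 — factor the characteristic polynomial to read off the algebraic multiplicities:
  χ_A(x) = (x + 2)^4

Step 2 — compute geometric multiplicities via the rank-nullity identity g(λ) = n − rank(A − λI):
  rank(A − (-2)·I) = 2, so dim ker(A − (-2)·I) = n − 2 = 2

Summary:
  λ = -2: algebraic multiplicity = 4, geometric multiplicity = 2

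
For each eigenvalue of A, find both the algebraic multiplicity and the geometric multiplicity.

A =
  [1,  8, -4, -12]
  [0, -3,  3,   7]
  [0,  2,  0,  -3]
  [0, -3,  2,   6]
λ = 1: alg = 4, geom = 2

Step 1 — factor the characteristic polynomial to read off the algebraic multiplicities:
  χ_A(x) = (x - 1)^4

Step 2 — compute geometric multiplicities via the rank-nullity identity g(λ) = n − rank(A − λI):
  rank(A − (1)·I) = 2, so dim ker(A − (1)·I) = n − 2 = 2

Summary:
  λ = 1: algebraic multiplicity = 4, geometric multiplicity = 2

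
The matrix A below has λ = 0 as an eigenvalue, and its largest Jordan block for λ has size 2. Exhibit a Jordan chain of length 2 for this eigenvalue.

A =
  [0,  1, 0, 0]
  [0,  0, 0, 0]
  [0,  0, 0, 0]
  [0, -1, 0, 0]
A Jordan chain for λ = 0 of length 2:
v_1 = (1, 0, 0, -1)ᵀ
v_2 = (0, 1, 0, 0)ᵀ

Let N = A − (0)·I. We want v_2 with N^2 v_2 = 0 but N^1 v_2 ≠ 0; then v_{j-1} := N · v_j for j = 2, …, 2.

Pick v_2 = (0, 1, 0, 0)ᵀ.
Then v_1 = N · v_2 = (1, 0, 0, -1)ᵀ.

Sanity check: (A − (0)·I) v_1 = (0, 0, 0, 0)ᵀ = 0. ✓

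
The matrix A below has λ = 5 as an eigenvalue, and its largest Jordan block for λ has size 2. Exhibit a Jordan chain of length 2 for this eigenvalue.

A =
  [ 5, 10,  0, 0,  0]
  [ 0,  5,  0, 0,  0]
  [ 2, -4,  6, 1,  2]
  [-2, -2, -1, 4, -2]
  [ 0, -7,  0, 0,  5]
A Jordan chain for λ = 5 of length 2:
v_1 = (0, 0, 2, -2, 0)ᵀ
v_2 = (1, 0, 0, 0, 0)ᵀ

Let N = A − (5)·I. We want v_2 with N^2 v_2 = 0 but N^1 v_2 ≠ 0; then v_{j-1} := N · v_j for j = 2, …, 2.

Pick v_2 = (1, 0, 0, 0, 0)ᵀ.
Then v_1 = N · v_2 = (0, 0, 2, -2, 0)ᵀ.

Sanity check: (A − (5)·I) v_1 = (0, 0, 0, 0, 0)ᵀ = 0. ✓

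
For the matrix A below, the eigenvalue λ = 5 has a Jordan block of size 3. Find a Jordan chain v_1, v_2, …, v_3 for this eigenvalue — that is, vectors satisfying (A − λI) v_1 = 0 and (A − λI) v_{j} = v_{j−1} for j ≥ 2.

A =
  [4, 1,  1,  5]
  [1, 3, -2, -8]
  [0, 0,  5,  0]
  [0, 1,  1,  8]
A Jordan chain for λ = 5 of length 3:
v_1 = (2, -3, 0, 1)ᵀ
v_2 = (-1, 1, 0, 0)ᵀ
v_3 = (1, 0, 0, 0)ᵀ

Let N = A − (5)·I. We want v_3 with N^3 v_3 = 0 but N^2 v_3 ≠ 0; then v_{j-1} := N · v_j for j = 3, …, 2.

Pick v_3 = (1, 0, 0, 0)ᵀ.
Then v_2 = N · v_3 = (-1, 1, 0, 0)ᵀ.
Then v_1 = N · v_2 = (2, -3, 0, 1)ᵀ.

Sanity check: (A − (5)·I) v_1 = (0, 0, 0, 0)ᵀ = 0. ✓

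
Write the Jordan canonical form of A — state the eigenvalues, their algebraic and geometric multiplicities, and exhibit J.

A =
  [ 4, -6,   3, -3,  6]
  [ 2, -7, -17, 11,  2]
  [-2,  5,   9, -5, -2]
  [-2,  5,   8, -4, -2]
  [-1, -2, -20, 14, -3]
J_1(-2) ⊕ J_1(-2) ⊕ J_2(1) ⊕ J_1(1)

The characteristic polynomial is
  det(x·I − A) = x^5 + x^4 - 5*x^3 - x^2 + 8*x - 4 = (x - 1)^3*(x + 2)^2

Eigenvalues and multiplicities (the geometric multiplicity of λ is n − rank(A − λI), which equals the number of Jordan blocks for λ):
  λ = -2: algebraic multiplicity = 2, geometric multiplicity = 2
  λ = 1: algebraic multiplicity = 3, geometric multiplicity = 2

Determining the block sizes for each eigenvalue:
  λ = -2: gm = am = 2, so every block has size 1 → block sizes [1, 1]
  λ = 1: 2 blocks summing to 3 forces exactly one block of size 2 and the rest size 1 → block sizes [2, 1]

Assembling the blocks gives a Jordan form
J =
  [-2,  0, 0, 0, 0]
  [ 0, -2, 0, 0, 0]
  [ 0,  0, 1, 1, 0]
  [ 0,  0, 0, 1, 0]
  [ 0,  0, 0, 0, 1]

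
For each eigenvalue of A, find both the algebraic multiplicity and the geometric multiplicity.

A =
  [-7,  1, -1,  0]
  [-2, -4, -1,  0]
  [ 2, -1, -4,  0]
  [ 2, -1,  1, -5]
λ = -5: alg = 4, geom = 3

Step 1 — factor the characteristic polynomial to read off the algebraic multiplicities:
  χ_A(x) = (x + 5)^4

Step 2 — compute geometric multiplicities via the rank-nullity identity g(λ) = n − rank(A − λI):
  rank(A − (-5)·I) = 1, so dim ker(A − (-5)·I) = n − 1 = 3

Summary:
  λ = -5: algebraic multiplicity = 4, geometric multiplicity = 3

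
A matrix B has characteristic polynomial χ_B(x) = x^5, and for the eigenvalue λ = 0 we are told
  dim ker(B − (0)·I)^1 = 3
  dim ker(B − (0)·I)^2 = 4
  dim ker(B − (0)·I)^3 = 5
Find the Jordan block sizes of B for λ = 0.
Block sizes for λ = 0: [3, 1, 1]

From the dimensions of kernels of powers, the number of Jordan blocks of size at least j is d_j − d_{j−1} where d_j = dim ker(N^j) (with d_0 = 0). Computing the differences gives [3, 1, 1].
The number of blocks of size exactly k is (#blocks of size ≥ k) − (#blocks of size ≥ k + 1), so the partition is: 2 block(s) of size 1, 1 block(s) of size 3.
In nonincreasing order the block sizes are [3, 1, 1].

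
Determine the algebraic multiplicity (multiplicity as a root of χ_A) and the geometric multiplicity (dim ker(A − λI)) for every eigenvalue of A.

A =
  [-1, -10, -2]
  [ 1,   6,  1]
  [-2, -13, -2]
λ = 1: alg = 3, geom = 1

Step 1 — factor the characteristic polynomial to read off the algebraic multiplicities:
  χ_A(x) = (x - 1)^3

Step 2 — compute geometric multiplicities via the rank-nullity identity g(λ) = n − rank(A − λI):
  rank(A − (1)·I) = 2, so dim ker(A − (1)·I) = n − 2 = 1

Summary:
  λ = 1: algebraic multiplicity = 3, geometric multiplicity = 1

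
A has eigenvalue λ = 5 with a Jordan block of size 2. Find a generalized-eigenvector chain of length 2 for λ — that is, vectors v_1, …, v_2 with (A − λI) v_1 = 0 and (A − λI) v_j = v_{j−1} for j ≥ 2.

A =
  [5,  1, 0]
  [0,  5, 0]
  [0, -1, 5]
A Jordan chain for λ = 5 of length 2:
v_1 = (1, 0, -1)ᵀ
v_2 = (0, 1, 0)ᵀ

Let N = A − (5)·I. We want v_2 with N^2 v_2 = 0 but N^1 v_2 ≠ 0; then v_{j-1} := N · v_j for j = 2, …, 2.

Pick v_2 = (0, 1, 0)ᵀ.
Then v_1 = N · v_2 = (1, 0, -1)ᵀ.

Sanity check: (A − (5)·I) v_1 = (0, 0, 0)ᵀ = 0. ✓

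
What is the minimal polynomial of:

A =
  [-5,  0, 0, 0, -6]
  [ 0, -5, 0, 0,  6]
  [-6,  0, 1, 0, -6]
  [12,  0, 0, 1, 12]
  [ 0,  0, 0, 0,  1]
x^2 + 4*x - 5

The characteristic polynomial is χ_A(x) = (x - 1)^3*(x + 5)^2, so the eigenvalues are known. The minimal polynomial is
  m_A(x) = Π_λ (x − λ)^{k_λ}
where k_λ is the size of the *largest* Jordan block for λ (equivalently, the smallest k with (A − λI)^k v = 0 for every generalised eigenvector v of λ).

  λ = -5: largest Jordan block has size 1, contributing (x + 5)
  λ = 1: largest Jordan block has size 1, contributing (x − 1)

So m_A(x) = (x - 1)*(x + 5) = x^2 + 4*x - 5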